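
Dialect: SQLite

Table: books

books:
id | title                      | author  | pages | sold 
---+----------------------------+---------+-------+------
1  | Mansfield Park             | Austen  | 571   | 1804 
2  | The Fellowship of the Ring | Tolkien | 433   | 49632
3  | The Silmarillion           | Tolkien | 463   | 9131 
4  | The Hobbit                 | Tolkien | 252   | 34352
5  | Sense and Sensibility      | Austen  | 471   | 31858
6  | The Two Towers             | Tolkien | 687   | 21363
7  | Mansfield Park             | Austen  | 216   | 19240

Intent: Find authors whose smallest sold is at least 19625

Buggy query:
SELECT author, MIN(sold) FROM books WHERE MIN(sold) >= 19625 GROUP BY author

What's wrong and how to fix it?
Bug: Aggregates like MIN are computed per group after WHERE runs

Fix: Replace WHERE with HAVING after the GROUP BY

Corrected query:
SELECT author, MIN(sold) FROM books GROUP BY author HAVING MIN(sold) >= 19625

Result:
(no rows)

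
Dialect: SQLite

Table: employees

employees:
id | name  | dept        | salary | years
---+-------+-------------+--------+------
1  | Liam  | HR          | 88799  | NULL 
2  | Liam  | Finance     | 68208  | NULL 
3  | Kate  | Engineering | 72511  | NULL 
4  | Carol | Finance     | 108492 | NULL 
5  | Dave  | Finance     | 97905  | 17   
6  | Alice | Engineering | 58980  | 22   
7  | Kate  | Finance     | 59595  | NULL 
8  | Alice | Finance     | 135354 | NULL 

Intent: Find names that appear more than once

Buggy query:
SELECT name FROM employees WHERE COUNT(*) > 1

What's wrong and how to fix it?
Bug: COUNT(*) is an aggregate and cannot be used in WHERE

Fix: Group first, then use HAVING for the count condition

Corrected query:
SELECT name FROM employees GROUP BY name HAVING COUNT(*) > 1

Result:
name 
-----
Alice
Kate 
Liam 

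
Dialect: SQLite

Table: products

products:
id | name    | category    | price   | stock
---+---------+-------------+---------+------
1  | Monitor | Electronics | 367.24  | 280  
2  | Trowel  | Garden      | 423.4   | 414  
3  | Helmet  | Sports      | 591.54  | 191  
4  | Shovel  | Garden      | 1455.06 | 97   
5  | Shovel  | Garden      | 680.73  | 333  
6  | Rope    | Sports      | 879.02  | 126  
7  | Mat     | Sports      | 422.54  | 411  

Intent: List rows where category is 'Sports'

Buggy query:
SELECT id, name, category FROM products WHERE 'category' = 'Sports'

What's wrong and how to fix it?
Bug: Single quotes denote string literals in SQL; the column name is being compared as a constant string

Fix: Reference the column as category without single quotes

Corrected query:
SELECT id, name, category FROM products WHERE category = 'Sports'

Result:
id | name   | category
---+--------+---------
3  | Helmet | Sports  
6  | Rope   | Sports  
7  | Mat    | Sports  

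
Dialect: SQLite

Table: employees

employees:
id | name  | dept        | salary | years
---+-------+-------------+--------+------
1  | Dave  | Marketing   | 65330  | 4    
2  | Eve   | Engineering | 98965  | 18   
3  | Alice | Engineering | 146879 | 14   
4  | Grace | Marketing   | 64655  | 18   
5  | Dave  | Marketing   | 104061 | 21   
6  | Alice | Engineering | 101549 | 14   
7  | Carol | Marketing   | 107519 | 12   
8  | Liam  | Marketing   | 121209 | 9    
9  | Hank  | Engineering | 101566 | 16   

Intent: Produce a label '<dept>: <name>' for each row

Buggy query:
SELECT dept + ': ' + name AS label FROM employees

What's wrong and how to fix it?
Bug: SQLite uses || for string concatenation; + coerces text to numbers (yielding 0)

Fix: Use the || operator for string concatenation

Corrected query:
SELECT dept || ': ' || name AS label FROM employees

Result:
label             
------------------
Marketing: Dave   
Engineering: Eve  
Engineering: Alice
Marketing: Grace  
Marketing: Dave   
Engineering: Alice
Marketing: Carol  
Marketing: Liam   
Engineering: Hank 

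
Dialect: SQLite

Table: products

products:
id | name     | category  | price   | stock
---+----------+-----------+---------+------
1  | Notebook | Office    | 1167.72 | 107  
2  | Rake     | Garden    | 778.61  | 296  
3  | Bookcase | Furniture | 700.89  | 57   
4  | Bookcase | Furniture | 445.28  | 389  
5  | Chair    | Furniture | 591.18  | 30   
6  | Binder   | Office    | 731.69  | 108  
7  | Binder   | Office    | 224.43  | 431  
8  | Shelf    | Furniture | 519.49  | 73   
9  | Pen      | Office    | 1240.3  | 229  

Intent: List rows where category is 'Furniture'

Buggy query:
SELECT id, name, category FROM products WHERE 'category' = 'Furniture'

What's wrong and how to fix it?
Bug: Single quotes denote string literals in SQL; the column name is being compared as a constant string

Fix: Reference the column as category without single quotes

Corrected query:
SELECT id, name, category FROM products WHERE category = 'Furniture'

Result:
id | name     | category 
---+----------+----------
3  | Bookcase | Furniture
4  | Bookcase | Furniture
5  | Chair    | Furniture
8  | Shelf    | Furniture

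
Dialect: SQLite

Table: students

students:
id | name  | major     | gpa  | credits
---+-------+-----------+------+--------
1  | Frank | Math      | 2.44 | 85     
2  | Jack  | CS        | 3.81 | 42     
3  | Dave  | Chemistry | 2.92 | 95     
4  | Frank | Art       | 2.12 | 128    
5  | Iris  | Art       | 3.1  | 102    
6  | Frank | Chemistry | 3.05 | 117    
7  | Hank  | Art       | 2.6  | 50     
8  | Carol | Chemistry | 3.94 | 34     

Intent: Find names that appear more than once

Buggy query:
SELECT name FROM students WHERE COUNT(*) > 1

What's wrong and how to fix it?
Bug: WHERE can't reference COUNT(*); aggregates are computed after WHERE

Fix: GROUP BY name, then filter groups with HAVING COUNT(*) > 1

Corrected query:
SELECT name FROM students GROUP BY name HAVING COUNT(*) > 1

Result:
name 
-----
Frank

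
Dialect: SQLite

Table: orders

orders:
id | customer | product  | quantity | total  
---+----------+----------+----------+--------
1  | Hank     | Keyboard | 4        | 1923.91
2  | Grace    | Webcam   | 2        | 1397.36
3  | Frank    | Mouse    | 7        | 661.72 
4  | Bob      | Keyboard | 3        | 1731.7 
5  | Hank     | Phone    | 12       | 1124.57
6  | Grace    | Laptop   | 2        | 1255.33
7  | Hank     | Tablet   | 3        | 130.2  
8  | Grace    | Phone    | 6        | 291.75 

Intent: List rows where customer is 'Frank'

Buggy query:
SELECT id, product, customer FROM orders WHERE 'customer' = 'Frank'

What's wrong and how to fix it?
Bug: Single quotes denote string literals in SQL; the column name is being compared as a constant string

Fix: Reference the column as customer without single quotes

Corrected query:
SELECT id, product, customer FROM orders WHERE customer = 'Frank'

Result:
id | product | customer
---+---------+---------
3  | Mouse   | Frank   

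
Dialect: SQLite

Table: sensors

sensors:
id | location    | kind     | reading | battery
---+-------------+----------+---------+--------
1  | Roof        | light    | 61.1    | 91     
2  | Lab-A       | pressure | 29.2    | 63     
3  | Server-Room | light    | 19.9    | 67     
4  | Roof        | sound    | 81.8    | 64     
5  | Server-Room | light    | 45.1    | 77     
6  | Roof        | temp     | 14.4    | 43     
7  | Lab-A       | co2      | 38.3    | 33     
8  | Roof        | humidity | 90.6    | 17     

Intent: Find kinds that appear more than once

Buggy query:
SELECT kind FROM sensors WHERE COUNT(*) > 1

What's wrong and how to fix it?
Bug: COUNT(*) is an aggregate and cannot be used in WHERE

Fix: Group first, then use HAVING for the count condition

Corrected query:
SELECT kind FROM sensors GROUP BY kind HAVING COUNT(*) > 1

Result:
kind 
-----
light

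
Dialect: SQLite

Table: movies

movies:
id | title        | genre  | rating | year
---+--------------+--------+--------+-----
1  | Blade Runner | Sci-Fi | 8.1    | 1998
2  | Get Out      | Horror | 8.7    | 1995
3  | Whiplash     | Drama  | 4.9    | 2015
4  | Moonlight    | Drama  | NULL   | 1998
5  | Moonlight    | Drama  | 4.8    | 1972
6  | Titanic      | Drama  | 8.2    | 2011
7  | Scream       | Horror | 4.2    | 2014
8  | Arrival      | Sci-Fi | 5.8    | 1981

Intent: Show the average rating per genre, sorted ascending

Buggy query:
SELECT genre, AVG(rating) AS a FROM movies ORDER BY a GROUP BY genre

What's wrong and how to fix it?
Bug: ORDER BY appears before GROUP BY; SQL clause order requires GROUP BY first

Fix: Reorder: SELECT … FROM … GROUP BY … ORDER BY …

Corrected query:
SELECT genre, AVG(rating) AS a FROM movies GROUP BY genre ORDER BY a

Result:
genre  | a       
-------+---------
Drama  | 5.966667
Horror | 6.45    
Sci-Fi | 6.95    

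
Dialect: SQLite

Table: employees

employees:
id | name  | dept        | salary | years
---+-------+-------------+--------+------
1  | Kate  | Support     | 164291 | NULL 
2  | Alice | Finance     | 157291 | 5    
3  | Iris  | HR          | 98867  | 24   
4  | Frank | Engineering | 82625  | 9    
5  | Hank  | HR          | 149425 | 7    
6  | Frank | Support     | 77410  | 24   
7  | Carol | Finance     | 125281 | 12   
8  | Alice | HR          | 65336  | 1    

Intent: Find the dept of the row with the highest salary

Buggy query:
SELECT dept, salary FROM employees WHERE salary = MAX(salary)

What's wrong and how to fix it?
Bug: WHERE is evaluated per row; an aggregate over the whole table isn't defined there

Fix: Wrap MAX in a scalar subquery so WHERE compares against a single value

Corrected query:
SELECT dept, salary FROM employees WHERE salary = (SELECT MAX(salary) FROM employees)

Result:
dept    | salary
--------+-------
Support | 164291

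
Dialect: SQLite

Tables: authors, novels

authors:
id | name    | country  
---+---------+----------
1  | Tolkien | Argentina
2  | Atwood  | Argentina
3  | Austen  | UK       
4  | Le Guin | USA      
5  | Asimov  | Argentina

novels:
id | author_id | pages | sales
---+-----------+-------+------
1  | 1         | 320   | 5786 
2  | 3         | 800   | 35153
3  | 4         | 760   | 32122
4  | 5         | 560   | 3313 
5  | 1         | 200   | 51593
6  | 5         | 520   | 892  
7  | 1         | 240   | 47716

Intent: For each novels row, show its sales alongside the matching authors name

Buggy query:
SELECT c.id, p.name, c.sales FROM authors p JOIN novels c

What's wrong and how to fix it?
Bug: Missing join condition: each novels row is matched to all authors rows instead of just its own

Fix: Specify the join condition linking the foreign key to the parent id

Corrected query:
SELECT c.id, p.name, c.sales FROM authors p JOIN novels c ON c.author_id = p.id

Result:
id | name    | sales
---+---------+------
1  | Tolkien | 5786 
2  | Austen  | 35153
3  | Le Guin | 32122
4  | Asimov  | 3313 
5  | Tolkien | 51593
6  | Asimov  | 892  
7  | Tolkien | 47716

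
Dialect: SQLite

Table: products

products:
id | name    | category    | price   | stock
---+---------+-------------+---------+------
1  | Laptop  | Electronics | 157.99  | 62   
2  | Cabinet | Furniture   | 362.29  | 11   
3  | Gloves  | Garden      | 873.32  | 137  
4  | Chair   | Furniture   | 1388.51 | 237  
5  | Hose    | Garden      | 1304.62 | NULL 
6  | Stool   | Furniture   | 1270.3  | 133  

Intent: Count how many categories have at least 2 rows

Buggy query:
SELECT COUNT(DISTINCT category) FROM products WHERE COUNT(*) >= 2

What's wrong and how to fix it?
Bug: WHERE filters individual rows, not groups, so a group-level COUNT is invalid there

Fix: Group first with HAVING COUNT(*) >= 2, then COUNT the resulting groups

Corrected query:
SELECT COUNT(*) FROM (SELECT category FROM products GROUP BY category HAVING COUNT(*) >= 2)

Result:
COUNT(*)
--------
2       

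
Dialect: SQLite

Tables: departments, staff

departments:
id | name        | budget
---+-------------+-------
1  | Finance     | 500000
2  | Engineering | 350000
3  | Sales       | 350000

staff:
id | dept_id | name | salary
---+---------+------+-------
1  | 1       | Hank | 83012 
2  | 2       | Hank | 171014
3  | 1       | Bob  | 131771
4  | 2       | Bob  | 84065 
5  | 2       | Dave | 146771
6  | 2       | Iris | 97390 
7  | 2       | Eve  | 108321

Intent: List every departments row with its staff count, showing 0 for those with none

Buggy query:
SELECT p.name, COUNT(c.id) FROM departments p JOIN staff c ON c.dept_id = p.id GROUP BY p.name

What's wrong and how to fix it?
Bug: INNER JOIN drops departments rows that have no matching staff rows

Fix: Switch to LEFT JOIN to retain unmatched parent rows

Corrected query:
SELECT p.name, COUNT(c.id) FROM departments p LEFT JOIN staff c ON c.dept_id = p.id GROUP BY p.name

Result:
name        | COUNT(c.id)
------------+------------
Engineering | 5          
Finance     | 2          
Sales       | 0          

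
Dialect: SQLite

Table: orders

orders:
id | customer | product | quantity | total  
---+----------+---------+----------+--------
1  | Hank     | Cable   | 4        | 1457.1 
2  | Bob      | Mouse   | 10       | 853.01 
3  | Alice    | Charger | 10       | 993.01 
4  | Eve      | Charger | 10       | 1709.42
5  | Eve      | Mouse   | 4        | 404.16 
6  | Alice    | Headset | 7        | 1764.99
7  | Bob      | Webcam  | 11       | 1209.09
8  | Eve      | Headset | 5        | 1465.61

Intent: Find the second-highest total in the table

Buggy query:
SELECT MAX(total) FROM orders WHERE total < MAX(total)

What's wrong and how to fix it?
Bug: MAX(total) on the right of the comparison is an aggregate-in-WHERE error

Fix: Compute the overall MAX in a subquery, then take MAX of rows below it

Corrected query:
SELECT MAX(total) FROM orders WHERE total < (SELECT MAX(total) FROM orders)

Result:
MAX(total)
----------
1709.42   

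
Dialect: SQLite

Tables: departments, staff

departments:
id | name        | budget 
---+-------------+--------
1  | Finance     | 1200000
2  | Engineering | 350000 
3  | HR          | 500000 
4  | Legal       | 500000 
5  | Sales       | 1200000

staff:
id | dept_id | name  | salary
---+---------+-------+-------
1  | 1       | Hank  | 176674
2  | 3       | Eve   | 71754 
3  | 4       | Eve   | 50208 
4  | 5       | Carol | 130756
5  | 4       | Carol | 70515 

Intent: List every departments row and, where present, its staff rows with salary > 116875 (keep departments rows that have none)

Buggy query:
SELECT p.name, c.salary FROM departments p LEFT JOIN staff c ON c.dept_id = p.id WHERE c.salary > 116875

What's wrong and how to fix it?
Bug: Filtering c.salary in WHERE discards the NULL rows produced by LEFT JOIN, turning it into an inner join

Fix: Move the right-table condition into the ON clause so unmatched parents are kept

Corrected query:
SELECT p.name, c.salary FROM departments p LEFT JOIN staff c ON c.dept_id = p.id AND c.salary > 116875

Result:
name        | salary
------------+-------
Finance     | 176674
Engineering | NULL  
HR          | NULL  
Legal       | NULL  
Sales       | 130756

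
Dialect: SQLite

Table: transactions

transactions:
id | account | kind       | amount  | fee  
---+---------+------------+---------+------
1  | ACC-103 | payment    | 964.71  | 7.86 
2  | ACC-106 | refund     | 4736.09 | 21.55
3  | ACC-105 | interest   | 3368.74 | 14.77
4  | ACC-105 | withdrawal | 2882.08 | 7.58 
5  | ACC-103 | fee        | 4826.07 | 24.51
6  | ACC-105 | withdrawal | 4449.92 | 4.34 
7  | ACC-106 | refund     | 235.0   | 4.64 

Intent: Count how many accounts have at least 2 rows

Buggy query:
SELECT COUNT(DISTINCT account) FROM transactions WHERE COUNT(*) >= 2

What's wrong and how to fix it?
Bug: COUNT(*) cannot appear in WHERE; the per-group count doesn't exist yet

Fix: Group first with HAVING COUNT(*) >= 2, then COUNT the resulting groups

Corrected query:
SELECT COUNT(*) FROM (SELECT account FROM transactions GROUP BY account HAVING COUNT(*) >= 2)

Result:
COUNT(*)
--------
3       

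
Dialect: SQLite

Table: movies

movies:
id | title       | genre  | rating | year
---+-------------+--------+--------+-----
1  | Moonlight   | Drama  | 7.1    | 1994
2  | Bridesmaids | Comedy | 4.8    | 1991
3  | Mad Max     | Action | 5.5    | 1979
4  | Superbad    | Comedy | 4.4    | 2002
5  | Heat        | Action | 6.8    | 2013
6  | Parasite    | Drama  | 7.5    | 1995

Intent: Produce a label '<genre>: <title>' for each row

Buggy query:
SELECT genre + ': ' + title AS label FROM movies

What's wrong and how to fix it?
Bug: '+' is numeric addition; on text columns SQLite converts them to 0 instead of concatenating

Fix: Replace + with || to concatenate text

Corrected query:
SELECT genre || ': ' || title AS label FROM movies

Result:
label              
-------------------
Drama: Moonlight   
Comedy: Bridesmaids
Action: Mad Max    
Comedy: Superbad   
Action: Heat       
Drama: Parasite    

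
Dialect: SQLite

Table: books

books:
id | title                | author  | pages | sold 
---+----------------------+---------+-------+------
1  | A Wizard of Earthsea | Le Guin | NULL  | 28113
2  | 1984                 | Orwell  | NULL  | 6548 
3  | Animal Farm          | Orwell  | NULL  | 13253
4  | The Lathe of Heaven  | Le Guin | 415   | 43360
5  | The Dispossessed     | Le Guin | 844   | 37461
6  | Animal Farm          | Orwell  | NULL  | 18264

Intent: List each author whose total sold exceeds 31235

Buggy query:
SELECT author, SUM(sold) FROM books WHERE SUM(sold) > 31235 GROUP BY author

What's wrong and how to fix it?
Bug: Aggregate functions cannot appear in a WHERE clause

Fix: Move the aggregate condition to a HAVING clause

Corrected query:
SELECT author, SUM(sold) FROM books GROUP BY author HAVING SUM(sold) > 31235

Result:
author  | SUM(sold)
--------+----------
Le Guin | 108934   
Orwell  | 38065    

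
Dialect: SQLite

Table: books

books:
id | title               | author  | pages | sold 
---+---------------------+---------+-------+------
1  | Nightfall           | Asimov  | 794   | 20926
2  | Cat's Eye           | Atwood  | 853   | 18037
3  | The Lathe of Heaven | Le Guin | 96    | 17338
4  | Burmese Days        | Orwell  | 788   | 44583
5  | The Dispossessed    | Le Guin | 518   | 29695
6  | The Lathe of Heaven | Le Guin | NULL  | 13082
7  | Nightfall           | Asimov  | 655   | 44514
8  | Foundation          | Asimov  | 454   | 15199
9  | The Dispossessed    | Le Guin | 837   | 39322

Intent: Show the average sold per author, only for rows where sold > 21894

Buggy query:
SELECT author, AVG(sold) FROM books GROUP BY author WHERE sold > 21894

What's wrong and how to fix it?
Bug: WHERE cannot follow GROUP BY

Fix: Place WHERE between FROM and GROUP BY

Corrected query:
SELECT author, AVG(sold) FROM books WHERE sold > 21894 GROUP BY author

Result:
author  | AVG(sold)
--------+----------
Asimov  | 44514    
Le Guin | 34508.5  
Orwell  | 44583    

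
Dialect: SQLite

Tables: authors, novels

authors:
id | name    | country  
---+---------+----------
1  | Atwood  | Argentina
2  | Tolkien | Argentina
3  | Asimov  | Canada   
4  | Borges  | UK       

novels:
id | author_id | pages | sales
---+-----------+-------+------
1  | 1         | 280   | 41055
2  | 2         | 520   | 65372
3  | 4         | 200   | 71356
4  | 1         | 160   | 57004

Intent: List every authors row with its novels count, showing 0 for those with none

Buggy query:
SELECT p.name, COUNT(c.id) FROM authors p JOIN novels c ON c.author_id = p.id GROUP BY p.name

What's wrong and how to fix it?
Bug: INNER JOIN drops authors rows that have no matching novels rows

Fix: Switch to LEFT JOIN to retain unmatched parent rows

Corrected query:
SELECT p.name, COUNT(c.id) FROM authors p LEFT JOIN novels c ON c.author_id = p.id GROUP BY p.name

Result:
name    | COUNT(c.id)
--------+------------
Asimov  | 0          
Atwood  | 2          
Borges  | 1          
Tolkien | 1          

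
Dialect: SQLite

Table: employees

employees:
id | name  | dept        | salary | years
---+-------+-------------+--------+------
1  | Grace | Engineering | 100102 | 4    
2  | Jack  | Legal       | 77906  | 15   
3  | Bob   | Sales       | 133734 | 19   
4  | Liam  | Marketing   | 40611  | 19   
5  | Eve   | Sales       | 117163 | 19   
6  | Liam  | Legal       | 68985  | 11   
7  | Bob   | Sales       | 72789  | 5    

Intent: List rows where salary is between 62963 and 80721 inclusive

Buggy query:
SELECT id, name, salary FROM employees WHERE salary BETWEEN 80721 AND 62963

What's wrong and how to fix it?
Bug: The bounds are reversed; BETWEEN a AND b requires a <= b to match anything

Fix: Swap the bounds so the smaller value comes first

Corrected query:
SELECT id, name, salary FROM employees WHERE salary BETWEEN 62963 AND 80721

Result:
id | name | salary
---+------+-------
2  | Jack | 77906 
6  | Liam | 68985 
7  | Bob  | 72789 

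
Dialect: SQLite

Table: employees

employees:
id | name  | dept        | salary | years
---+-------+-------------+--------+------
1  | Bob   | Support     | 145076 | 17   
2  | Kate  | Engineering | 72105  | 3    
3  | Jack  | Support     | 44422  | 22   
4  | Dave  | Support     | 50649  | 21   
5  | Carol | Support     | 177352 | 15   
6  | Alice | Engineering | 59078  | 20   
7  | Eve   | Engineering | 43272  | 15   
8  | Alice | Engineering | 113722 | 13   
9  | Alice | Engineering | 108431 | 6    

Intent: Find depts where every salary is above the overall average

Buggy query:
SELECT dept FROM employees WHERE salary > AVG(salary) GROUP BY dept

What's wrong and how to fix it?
Bug: WHERE evaluates per row before aggregation, so AVG() is unavailable

Fix: Compute the overall average in a scalar subquery and compare each group's MIN against it in HAVING

Corrected query:
SELECT dept FROM employees GROUP BY dept HAVING MIN(salary) > (SELECT AVG(salary) FROM employees)

Result:
(no rows)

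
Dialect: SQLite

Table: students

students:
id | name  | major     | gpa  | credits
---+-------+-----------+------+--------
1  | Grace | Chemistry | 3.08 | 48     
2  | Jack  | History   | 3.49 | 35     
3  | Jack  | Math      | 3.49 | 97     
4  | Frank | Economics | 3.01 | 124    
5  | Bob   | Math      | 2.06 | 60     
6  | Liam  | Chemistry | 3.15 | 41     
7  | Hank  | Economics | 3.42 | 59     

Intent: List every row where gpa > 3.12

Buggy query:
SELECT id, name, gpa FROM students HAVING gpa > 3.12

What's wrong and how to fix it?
Bug: HAVING filters the output of aggregation, but this query has no GROUP BY and no aggregate functions, so SQLite rejects it (HAVING clause on a non-aggregate query); the condition here is per row

Fix: Replace HAVING with WHERE since the condition applies to individual rows

Corrected query:
SELECT id, name, gpa FROM students WHERE gpa > 3.12

Result:
id | name | gpa 
---+------+-----
2  | Jack | 3.49
3  | Jack | 3.49
6  | Liam | 3.15
7  | Hank | 3.42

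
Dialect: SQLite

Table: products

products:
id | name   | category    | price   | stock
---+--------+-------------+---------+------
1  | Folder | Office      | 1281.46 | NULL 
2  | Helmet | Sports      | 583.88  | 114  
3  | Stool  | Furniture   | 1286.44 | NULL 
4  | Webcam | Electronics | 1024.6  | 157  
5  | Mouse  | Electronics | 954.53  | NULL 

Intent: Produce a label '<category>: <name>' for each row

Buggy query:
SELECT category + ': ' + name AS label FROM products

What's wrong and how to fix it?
Bug: SQLite uses || for string concatenation; + coerces text to numbers (yielding 0)

Fix: Replace + with || to concatenate text

Corrected query:
SELECT category || ': ' || name AS label FROM products

Result:
label              
-------------------
Office: Folder     
Sports: Helmet     
Furniture: Stool   
Electronics: Webcam
Electronics: Mouse 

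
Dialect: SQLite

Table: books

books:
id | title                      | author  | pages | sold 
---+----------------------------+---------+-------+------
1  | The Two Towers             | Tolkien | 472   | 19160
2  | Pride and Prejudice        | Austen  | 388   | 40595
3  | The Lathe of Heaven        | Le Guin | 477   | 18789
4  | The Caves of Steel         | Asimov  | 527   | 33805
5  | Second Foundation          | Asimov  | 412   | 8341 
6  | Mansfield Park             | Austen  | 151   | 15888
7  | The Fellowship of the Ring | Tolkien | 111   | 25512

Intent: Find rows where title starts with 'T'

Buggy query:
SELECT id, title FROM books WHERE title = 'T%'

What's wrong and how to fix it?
Bug: '=' compares the literal string including the % character; pattern matching needs LIKE

Fix: Replace '=' with LIKE so 'T%' is treated as a pattern

Corrected query:
SELECT id, title FROM books WHERE title LIKE 'T%'

Result:
id | title                     
---+---------------------------
1  | The Two Towers            
3  | The Lathe of Heaven       
4  | The Caves of Steel        
7  | The Fellowship of the Ring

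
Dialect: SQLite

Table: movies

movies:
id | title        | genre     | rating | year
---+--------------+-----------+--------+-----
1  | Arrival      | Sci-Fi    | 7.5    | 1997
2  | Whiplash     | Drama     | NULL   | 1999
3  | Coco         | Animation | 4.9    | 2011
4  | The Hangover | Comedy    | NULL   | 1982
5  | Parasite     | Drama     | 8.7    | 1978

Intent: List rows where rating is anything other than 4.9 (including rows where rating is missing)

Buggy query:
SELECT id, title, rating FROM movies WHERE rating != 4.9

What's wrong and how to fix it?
Bug: Inequality against NULL is unknown, not true; rows with NULL are dropped

Fix: Handle NULL separately with IS NULL alongside the inequality

Corrected query:
SELECT id, title, rating FROM movies WHERE rating != 4.9 OR rating IS NULL

Result:
id | title        | rating
---+--------------+-------
1  | Arrival      | 7.5   
2  | Whiplash     | NULL  
4  | The Hangover | NULL  
5  | Parasite     | 8.7   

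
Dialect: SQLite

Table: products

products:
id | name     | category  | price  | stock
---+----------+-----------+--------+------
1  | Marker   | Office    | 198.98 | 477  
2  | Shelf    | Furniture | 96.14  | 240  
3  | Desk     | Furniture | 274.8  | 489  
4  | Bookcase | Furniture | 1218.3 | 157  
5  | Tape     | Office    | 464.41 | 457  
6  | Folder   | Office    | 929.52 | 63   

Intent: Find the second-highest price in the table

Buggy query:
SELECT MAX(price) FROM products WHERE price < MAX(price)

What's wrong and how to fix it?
Bug: The inner MAX is an aggregate inside WHERE, which is not allowed

Fix: Compute the overall MAX in a subquery, then take MAX of rows below it

Corrected query:
SELECT MAX(price) FROM products WHERE price < (SELECT MAX(price) FROM products)

Result:
MAX(price)
----------
929.52    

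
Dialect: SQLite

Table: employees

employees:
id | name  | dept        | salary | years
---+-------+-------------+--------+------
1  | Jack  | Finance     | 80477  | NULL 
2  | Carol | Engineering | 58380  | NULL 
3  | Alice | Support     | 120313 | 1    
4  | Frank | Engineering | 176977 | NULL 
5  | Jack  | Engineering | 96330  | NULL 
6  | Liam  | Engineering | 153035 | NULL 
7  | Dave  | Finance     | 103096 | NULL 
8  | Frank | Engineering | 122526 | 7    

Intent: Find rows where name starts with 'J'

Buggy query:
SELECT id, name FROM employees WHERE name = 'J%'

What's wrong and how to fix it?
Bug: Wildcards only work with LIKE; '=' treats '%' as a literal character

Fix: Use LIKE for wildcard pattern matching

Corrected query:
SELECT id, name FROM employees WHERE name LIKE 'J%'

Result:
id | name
---+-----
1  | Jack
5  | Jack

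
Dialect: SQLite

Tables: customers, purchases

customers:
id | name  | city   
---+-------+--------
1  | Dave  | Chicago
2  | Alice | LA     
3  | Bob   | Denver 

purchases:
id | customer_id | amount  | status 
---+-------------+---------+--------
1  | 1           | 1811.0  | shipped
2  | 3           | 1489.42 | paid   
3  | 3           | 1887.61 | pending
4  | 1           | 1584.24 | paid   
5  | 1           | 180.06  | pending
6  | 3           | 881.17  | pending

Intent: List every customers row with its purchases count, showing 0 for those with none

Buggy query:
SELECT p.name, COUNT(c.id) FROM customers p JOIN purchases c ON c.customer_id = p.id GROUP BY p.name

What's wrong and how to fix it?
Bug: INNER JOIN drops customers rows that have no matching purchases rows

Fix: Switch to LEFT JOIN to retain unmatched parent rows

Corrected query:
SELECT p.name, COUNT(c.id) FROM customers p LEFT JOIN purchases c ON c.customer_id = p.id GROUP BY p.name

Result:
name  | COUNT(c.id)
------+------------
Alice | 0          
Bob   | 3          
Dave  | 3          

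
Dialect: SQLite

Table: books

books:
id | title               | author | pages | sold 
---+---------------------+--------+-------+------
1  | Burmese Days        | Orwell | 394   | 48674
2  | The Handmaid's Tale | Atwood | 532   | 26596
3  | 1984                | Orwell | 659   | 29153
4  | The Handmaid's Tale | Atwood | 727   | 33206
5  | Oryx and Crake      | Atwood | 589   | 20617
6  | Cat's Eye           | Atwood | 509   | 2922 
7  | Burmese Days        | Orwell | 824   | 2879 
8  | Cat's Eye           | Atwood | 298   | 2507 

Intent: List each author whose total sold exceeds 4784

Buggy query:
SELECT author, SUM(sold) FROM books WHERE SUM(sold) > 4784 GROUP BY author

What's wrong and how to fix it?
Bug: Aggregate functions cannot appear in a WHERE clause

Fix: Move the aggregate condition to a HAVING clause

Corrected query:
SELECT author, SUM(sold) FROM books GROUP BY author HAVING SUM(sold) > 4784

Result:
author | SUM(sold)
-------+----------
Atwood | 85848    
Orwell | 80706    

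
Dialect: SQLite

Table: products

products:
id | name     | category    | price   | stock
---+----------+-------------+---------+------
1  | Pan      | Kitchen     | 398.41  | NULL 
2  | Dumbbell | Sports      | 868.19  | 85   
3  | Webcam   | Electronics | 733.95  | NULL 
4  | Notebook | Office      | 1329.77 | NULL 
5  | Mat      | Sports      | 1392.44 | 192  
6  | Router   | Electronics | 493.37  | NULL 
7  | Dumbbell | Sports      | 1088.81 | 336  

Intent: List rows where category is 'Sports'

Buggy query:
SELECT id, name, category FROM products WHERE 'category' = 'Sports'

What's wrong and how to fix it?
Bug: Single quotes denote string literals in SQL; the column name is being compared as a constant string

Fix: Reference the column as category without single quotes

Corrected query:
SELECT id, name, category FROM products WHERE category = 'Sports'

Result:
id | name     | category
---+----------+---------
2  | Dumbbell | Sports  
5  | Mat      | Sports  
7  | Dumbbell | Sports  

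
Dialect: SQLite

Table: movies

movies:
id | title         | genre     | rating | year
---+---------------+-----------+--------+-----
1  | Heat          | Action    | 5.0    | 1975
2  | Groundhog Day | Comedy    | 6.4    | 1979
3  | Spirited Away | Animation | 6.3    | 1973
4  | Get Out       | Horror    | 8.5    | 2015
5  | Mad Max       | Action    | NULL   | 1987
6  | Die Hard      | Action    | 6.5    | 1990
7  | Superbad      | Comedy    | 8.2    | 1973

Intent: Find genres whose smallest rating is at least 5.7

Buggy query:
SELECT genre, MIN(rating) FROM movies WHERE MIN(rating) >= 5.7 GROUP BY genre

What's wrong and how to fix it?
Bug: Aggregates like MIN are computed per group after WHERE runs

Fix: Use HAVING for the per-group MIN condition

Corrected query:
SELECT genre, MIN(rating) FROM movies GROUP BY genre HAVING MIN(rating) >= 5.7

Result:
genre     | MIN(rating)
----------+------------
Animation | 6.3        
Comedy    | 6.4        
Horror    | 8.5        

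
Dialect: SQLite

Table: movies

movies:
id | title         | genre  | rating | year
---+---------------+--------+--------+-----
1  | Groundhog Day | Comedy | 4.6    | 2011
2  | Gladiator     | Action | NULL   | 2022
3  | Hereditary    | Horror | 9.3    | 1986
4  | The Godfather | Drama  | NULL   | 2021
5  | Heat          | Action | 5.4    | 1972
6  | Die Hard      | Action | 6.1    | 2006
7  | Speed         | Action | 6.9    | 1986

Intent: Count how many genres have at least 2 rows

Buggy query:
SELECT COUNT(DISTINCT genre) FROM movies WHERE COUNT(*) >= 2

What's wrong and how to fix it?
Bug: COUNT(*) cannot appear in WHERE; the per-group count doesn't exist yet

Fix: Use a subquery that GROUPs and filters with HAVING, then count its rows

Corrected query:
SELECT COUNT(*) FROM (SELECT genre FROM movies GROUP BY genre HAVING COUNT(*) >= 2)

Result:
COUNT(*)
--------
1       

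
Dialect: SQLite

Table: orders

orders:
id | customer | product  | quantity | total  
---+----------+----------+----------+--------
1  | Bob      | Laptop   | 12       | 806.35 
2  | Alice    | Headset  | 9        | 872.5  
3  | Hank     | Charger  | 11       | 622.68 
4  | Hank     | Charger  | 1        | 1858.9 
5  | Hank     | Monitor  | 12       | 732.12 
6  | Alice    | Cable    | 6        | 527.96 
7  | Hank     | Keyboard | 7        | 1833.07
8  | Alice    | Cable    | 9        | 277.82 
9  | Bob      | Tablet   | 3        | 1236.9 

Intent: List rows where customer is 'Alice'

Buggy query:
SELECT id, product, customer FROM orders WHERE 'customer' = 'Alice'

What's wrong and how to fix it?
Bug: Single quotes denote string literals in SQL; the column name is being compared as a constant string

Fix: Reference the column as customer without single quotes

Corrected query:
SELECT id, product, customer FROM orders WHERE customer = 'Alice'

Result:
id | product | customer
---+---------+---------
2  | Headset | Alice   
6  | Cable   | Alice   
8  | Cable   | Alice   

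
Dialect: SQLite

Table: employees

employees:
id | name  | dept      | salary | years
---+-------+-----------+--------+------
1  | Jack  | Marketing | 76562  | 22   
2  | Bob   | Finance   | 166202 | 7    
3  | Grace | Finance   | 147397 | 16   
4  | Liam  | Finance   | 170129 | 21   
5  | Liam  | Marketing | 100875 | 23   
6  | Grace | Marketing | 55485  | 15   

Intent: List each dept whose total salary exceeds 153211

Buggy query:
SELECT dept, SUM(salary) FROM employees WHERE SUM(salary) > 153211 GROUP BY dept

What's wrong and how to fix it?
Bug: WHERE runs before GROUP BY, so aggregates aren't available there

Fix: Move the aggregate condition to a HAVING clause

Corrected query:
SELECT dept, SUM(salary) FROM employees GROUP BY dept HAVING SUM(salary) > 153211

Result:
dept      | SUM(salary)
----------+------------
Finance   | 483728     
Marketing | 232922     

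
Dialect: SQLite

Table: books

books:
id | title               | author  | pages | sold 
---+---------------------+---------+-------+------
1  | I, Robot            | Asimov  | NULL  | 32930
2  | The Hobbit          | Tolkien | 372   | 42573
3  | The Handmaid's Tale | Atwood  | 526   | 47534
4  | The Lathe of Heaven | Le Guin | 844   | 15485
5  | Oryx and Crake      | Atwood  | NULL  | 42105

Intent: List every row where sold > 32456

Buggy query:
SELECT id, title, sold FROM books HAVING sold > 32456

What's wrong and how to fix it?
Bug: This is a non-aggregate query (no GROUP BY, no aggregates), so in SQLite the HAVING clause is invalid here; a row-level condition belongs in WHERE

Fix: Use WHERE for row-level filtering

Corrected query:
SELECT id, title, sold FROM books WHERE sold > 32456

Result:
id | title               | sold 
---+---------------------+------
1  | I, Robot            | 32930
2  | The Hobbit          | 42573
3  | The Handmaid's Tale | 47534
5  | Oryx and Crake      | 42105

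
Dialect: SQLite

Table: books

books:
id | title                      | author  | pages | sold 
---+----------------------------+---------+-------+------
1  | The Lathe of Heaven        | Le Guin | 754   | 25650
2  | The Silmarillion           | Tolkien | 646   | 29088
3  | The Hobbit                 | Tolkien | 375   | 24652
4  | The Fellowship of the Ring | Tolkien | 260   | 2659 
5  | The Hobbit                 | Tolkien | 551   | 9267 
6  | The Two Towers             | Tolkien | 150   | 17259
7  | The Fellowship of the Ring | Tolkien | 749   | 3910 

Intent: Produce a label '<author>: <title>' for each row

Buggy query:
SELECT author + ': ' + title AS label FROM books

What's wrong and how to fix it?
Bug: SQLite uses || for string concatenation; + coerces text to numbers (yielding 0)

Fix: Use the || operator for string concatenation

Corrected query:
SELECT author || ': ' || title AS label FROM books

Result:
label                              
-----------------------------------
Le Guin: The Lathe of Heaven       
Tolkien: The Silmarillion          
Tolkien: The Hobbit                
Tolkien: The Fellowship of the Ring
Tolkien: The Hobbit                
Tolkien: The Two Towers            
Tolkien: The Fellowship of the Ring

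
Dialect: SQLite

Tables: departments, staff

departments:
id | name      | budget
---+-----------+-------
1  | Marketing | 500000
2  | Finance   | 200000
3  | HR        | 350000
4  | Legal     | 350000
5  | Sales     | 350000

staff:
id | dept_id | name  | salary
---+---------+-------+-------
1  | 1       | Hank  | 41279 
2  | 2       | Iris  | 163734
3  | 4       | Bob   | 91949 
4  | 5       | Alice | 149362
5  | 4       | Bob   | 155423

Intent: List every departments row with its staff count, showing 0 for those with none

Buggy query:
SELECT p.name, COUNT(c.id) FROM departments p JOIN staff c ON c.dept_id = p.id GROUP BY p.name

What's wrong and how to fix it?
Bug: INNER JOIN drops departments rows that have no matching staff rows

Fix: Switch to LEFT JOIN to retain unmatched parent rows

Corrected query:
SELECT p.name, COUNT(c.id) FROM departments p LEFT JOIN staff c ON c.dept_id = p.id GROUP BY p.name

Result:
name      | COUNT(c.id)
----------+------------
Finance   | 1          
HR        | 0          
Legal     | 2          
Marketing | 1          
Sales     | 1          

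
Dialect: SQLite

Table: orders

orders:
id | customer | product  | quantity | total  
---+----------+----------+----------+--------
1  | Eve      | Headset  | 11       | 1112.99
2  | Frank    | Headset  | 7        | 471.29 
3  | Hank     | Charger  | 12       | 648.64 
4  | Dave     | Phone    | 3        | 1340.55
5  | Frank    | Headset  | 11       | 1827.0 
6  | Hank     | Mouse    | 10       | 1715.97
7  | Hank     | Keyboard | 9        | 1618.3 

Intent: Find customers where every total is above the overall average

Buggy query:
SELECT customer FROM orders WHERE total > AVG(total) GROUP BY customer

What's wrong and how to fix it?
Bug: WHERE evaluates per row before aggregation, so AVG() is unavailable

Fix: Use a subquery for AVG and a HAVING MIN(...) filter so the condition holds for every row in the group

Corrected query:
SELECT customer FROM orders GROUP BY customer HAVING MIN(total) > (SELECT AVG(total) FROM orders)

Result:
customer
--------
Dave    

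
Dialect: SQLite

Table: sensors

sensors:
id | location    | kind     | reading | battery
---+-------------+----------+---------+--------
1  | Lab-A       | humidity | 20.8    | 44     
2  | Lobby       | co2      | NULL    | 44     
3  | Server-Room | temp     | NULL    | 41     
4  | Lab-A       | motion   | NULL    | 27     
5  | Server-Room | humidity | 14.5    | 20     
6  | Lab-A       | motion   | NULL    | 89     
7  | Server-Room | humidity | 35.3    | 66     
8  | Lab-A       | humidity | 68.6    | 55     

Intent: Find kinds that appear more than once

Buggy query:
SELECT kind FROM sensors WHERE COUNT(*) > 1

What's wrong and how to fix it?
Bug: WHERE can't reference COUNT(*); aggregates are computed after WHERE

Fix: Group first, then use HAVING for the count condition

Corrected query:
SELECT kind FROM sensors GROUP BY kind HAVING COUNT(*) > 1

Result:
kind    
--------
humidity
motion  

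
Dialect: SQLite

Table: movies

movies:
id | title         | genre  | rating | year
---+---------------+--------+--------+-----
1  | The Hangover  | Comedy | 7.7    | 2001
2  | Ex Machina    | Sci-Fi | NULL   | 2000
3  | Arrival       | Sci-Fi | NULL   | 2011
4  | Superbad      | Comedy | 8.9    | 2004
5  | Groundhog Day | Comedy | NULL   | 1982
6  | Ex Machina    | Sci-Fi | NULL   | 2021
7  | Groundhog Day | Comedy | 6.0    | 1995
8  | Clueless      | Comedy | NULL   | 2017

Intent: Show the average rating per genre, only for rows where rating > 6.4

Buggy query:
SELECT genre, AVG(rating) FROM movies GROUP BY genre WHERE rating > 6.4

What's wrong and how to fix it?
Bug: Row-level WHERE must come before GROUP BY in the clause order

Fix: Move the WHERE clause before GROUP BY

Corrected query:
SELECT genre, AVG(rating) FROM movies WHERE rating > 6.4 GROUP BY genre

Result:
genre  | AVG(rating)
-------+------------
Comedy | 8.3        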